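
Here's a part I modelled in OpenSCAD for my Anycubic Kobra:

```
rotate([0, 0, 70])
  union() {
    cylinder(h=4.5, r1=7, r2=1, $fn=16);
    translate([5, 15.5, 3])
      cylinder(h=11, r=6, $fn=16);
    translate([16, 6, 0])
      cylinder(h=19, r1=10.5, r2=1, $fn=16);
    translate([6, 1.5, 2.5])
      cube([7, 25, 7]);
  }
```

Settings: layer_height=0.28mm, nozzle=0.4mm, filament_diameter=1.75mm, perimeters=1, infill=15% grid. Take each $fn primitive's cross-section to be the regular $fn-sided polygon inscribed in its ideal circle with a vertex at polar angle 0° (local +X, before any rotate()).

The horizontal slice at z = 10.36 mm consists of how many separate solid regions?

2

At z = 10.36 mm: the cone does not reach this height (z outside [0, 4.5]); the r=6 cylinder at (5, 15.5) gives a regular 16-gon of circumradius 6 (constant along its height); the cone at (16, 6): at t=0.545 of its height the radius interpolates to r₁+(r₂−r₁)t = 5.320, giving a regular 16-gon of that circumradius; the cube at (6, 1.5) is absent (z outside [2.5, 9.5]); Taking the union: the 2 present regions are separate (no shared area or edge), so areas and boundary lengths simply add and each stays a separate island — 2 connected regions; (whole slice rotated 70° about Z — lengths, areas and connectivity unchanged). The result has 2 disconnected regions.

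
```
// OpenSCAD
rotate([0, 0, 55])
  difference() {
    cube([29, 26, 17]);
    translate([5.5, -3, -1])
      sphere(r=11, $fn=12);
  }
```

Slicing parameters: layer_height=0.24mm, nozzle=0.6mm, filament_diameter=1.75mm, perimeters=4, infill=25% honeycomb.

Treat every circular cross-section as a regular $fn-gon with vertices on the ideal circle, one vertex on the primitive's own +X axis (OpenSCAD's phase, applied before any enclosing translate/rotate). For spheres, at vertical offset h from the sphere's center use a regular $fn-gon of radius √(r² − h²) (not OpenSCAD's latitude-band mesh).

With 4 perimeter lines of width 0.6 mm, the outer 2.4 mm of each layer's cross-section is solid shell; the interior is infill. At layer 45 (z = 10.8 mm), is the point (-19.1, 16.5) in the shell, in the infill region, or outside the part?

shell

At z = 10.8 mm: the cube (footprint 29×26) is included at this height; the sphere at (5.5, -3) is absent (|z−center|=11.800 > r=11); Taking the first minus the rest: none of the subtracted shapes is present at this height, so the 29×26 cube is unchanged — 1 connected region; (rotated 55° about Z; rotation is an isometry so areas/perimeters/island counts are preserved). Overall, the cross-section is a single solid region. Undo the 55° rotation: the query point maps to (2.561, 25.110) in the un-rotated model frame. The nearest boundary edge runs (29.00, 26.00)→(0.00, 26.00); distance from the point to it = 0.89 mm. The point is inside the cross-section, 0.89 mm from the nearest boundary — within the 2.4 mm shell band (4 × 0.6).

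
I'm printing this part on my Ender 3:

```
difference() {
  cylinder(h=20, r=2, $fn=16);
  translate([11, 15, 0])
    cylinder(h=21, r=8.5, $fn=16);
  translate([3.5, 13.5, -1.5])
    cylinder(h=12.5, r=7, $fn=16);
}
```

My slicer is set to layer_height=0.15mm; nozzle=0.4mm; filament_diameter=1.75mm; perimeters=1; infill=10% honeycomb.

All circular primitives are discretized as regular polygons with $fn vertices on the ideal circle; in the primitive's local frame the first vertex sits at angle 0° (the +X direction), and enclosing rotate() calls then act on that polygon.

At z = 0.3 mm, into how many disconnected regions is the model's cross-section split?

At z = 0.3 mm: the r=2 cylinder contributes a regular 16-gon of circumradius 2; the r=8.5 cylinder at (11, 15) gives a regular 16-gon of circumradius 8.5 (constant along its height); the r=7 cylinder at (3.5, 13.5) gives a regular 16-gon of circumradius 7 (constant along its height); After the difference (first − rest): starting from the r=2 cylinder, the r=8.5 cylinder at (11, 15) misses the remaining region (no effect); the r=7 cylinder at (3.5, 13.5) misses the remaining region (no effect) — 1 connected region. The result has 1 disconnected region.

1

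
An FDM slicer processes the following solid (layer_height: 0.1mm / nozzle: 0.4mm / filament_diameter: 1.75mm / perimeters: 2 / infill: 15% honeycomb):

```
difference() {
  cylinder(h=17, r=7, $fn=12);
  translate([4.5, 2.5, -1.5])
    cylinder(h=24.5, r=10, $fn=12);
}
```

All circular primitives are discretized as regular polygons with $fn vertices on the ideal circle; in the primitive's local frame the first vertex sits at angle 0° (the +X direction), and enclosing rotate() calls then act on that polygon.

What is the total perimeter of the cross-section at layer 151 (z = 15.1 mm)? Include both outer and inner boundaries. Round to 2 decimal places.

At z = 15.1 mm: the r=7 cylinder gives a regular 12-gon of circumradius 7 (constant along its height) (perimeter = 2·12·7.000·sin(180°/12) = 43.48 mm); the r=10 cylinder at (4.5, 2.5) contributes a regular 12-gon of circumradius 10 (perimeter = 2·12·10.000·sin(180°/12) = 62.12 mm); After the difference (first − rest): starting from the r=7 cylinder, the r=10 cylinder at (4.5, 2.5) partially overlaps it — only the 124.53 mm² overlap (of its 300.00 mm²) is removed, clipping the outline — boundary = 31.90 mm. Overall, the cross-section is a single solid region. Total boundary length (outer) = 31.90 mm.

31.90 mm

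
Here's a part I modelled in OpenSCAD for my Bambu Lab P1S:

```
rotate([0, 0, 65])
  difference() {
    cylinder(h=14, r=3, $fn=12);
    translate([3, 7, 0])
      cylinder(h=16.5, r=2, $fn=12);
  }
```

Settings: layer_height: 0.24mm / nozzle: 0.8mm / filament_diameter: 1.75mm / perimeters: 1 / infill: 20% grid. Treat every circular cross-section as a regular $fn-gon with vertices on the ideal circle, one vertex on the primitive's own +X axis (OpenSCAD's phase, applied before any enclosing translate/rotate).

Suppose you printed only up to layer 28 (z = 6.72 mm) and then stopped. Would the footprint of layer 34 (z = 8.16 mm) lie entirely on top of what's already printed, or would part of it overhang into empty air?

Compare the two slices. At z = 6.72: the r=3 cylinder contributes a regular 12-gon of circumradius 3 (area = (12/2)·3.000²·sin(360°/12) = 27.00 mm²); the r=2 cylinder at (3, 7) contributes a regular 12-gon of circumradius 2 (area = (12/2)·2.000²·sin(360°/12) = 12.00 mm²); Taking the first minus the rest: starting from the r=3 cylinder (27.00 mm²), the r=2 cylinder at (3, 7) misses the remaining region (no effect) — area = 27.00 mm²; (rotated 65° about Z; rotation is an isometry so areas/perimeters/island counts are preserved). At z = 8.16: the cylinder: section is a regular 12-gon, circumradius r=3 (area = (12/2)·3.000²·sin(360°/12) = 27.00 mm²); the r=2 cylinder at (3, 7) contributes a regular 12-gon of circumradius 2 (area = (12/2)·2.000²·sin(360°/12) = 12.00 mm²); Subtracting the remaining from the first: starting from the r=3 cylinder (27.00 mm²), the r=2 cylinder at (3, 7) misses the remaining region (no effect) — area = 27.00 mm²; (rotated 65° about Z; rotation is an isometry so areas/perimeters/island counts are preserved). Checking containment: the cross-section at z = 8.16 is a subset of the cross-section at z = 6.72.

entirely on top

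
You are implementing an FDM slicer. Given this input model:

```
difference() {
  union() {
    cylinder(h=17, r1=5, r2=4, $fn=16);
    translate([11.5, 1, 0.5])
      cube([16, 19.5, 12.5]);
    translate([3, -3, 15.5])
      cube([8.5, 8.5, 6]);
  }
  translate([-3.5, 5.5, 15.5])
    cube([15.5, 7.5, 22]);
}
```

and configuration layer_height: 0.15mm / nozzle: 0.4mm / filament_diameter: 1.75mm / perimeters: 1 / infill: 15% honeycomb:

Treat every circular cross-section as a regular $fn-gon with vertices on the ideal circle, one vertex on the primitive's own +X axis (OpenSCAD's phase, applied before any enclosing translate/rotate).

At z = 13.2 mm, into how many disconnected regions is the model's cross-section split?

1

At z = 13.2 mm: the cone contributes a regular 16-gon of circumradius 4.224 (interpolated between r1=5 and r2=4 at t=0.776); the cube at (11.5, 1) is absent (z outside [0.5, 13]); the cube at (3, -3) is absent (z outside [15.5, 21.5]); Combining (union): only the cone is present, so the union is just that shape — 1 connected region; the cube at (-3.5, 5.5) does not reach this height (z outside [15.5, 37.5]); Subtracting the remaining from the first: none of the subtracted shapes is present at this height, so the result so far is unchanged — 1 connected region. The result has 1 disconnected region.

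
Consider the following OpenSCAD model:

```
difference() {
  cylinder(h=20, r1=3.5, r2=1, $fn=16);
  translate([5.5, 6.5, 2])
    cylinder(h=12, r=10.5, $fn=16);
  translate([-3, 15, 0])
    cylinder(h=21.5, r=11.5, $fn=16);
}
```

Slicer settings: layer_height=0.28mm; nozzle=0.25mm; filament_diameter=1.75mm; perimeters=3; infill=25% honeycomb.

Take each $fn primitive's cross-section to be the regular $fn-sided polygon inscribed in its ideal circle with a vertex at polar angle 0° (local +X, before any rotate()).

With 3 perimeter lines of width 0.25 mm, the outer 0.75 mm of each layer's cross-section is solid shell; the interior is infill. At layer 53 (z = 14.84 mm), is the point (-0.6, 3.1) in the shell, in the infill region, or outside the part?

At z = 14.84 mm: the cone contributes a regular 16-gon of circumradius 1.645 (interpolated between r1=3.5 and r2=1 at t=0.742); the cylinder at (5.5, 6.5) is not intersected at this z (z outside [2, 14]); the r=11.5 cylinder at (-3, 15) gives a regular 16-gon of circumradius 11.5 (constant along its height); Taking the first minus the rest: starting from the cone, the r=11.5 cylinder at (-3, 15) misses the remaining region (no effect) — 1 connected region. Overall, the cross-section is a single solid region. The nearest boundary edge runs (-0.63, 1.52)→(0.00, 1.65); distance from the point to it = 1.54 mm. The point is not inside any of the regions above, so it lies outside the cross-section (1.54 mm from the nearest boundary).

outside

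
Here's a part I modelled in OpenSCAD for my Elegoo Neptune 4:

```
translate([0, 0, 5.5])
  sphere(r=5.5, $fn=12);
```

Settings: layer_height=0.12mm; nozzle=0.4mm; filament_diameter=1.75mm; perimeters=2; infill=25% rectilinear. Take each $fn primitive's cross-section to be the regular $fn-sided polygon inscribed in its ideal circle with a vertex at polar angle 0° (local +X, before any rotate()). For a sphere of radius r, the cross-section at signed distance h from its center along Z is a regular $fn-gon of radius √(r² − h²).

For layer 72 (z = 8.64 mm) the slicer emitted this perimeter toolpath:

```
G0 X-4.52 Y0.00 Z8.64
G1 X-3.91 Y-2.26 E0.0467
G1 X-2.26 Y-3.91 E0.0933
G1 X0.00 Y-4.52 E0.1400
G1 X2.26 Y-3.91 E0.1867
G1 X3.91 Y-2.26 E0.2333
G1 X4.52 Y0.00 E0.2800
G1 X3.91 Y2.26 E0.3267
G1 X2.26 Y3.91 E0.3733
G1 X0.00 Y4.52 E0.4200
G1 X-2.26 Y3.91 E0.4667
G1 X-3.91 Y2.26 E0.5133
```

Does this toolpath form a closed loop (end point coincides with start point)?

no

Start point (G0): (-4.52, 0.00). End point (last G1): the path does not return to the start — open.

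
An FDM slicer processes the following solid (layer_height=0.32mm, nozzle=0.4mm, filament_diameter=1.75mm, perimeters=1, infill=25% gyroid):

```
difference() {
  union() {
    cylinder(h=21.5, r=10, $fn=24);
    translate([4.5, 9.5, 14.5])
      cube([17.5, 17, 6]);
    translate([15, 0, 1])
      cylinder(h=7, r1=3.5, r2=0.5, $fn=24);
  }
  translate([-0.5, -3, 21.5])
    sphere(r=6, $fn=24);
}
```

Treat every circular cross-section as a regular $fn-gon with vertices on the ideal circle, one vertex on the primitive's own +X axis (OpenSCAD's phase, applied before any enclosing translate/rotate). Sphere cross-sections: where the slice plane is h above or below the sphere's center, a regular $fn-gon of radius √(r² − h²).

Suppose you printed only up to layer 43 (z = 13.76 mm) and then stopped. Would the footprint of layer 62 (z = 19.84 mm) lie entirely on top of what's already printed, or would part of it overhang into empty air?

Compare the two slices. At z = 13.76: the cylinder: section is a regular 24-gon, circumradius r=10 (area = (24/2)·10.000²·sin(360°/24) = 310.58 mm²); the cube at (4.5, 9.5) is not intersected at this z (z outside [14.5, 20.5]); the cone at (15, 0) is absent (z outside [1, 8]); Combining (union): only the r=10 cylinder is present, so the union is just that shape — area = 310.58 mm²; the sphere at (-0.5, -3) does not reach this height (|z−center|=7.740 > r=6); Taking the first minus the rest: none of the subtracted shapes is present at this height, so the result so far is unchanged — area = 310.58 mm². At z = 19.84: the r=10 cylinder gives a regular 24-gon of circumradius 10 (constant along its height) (area = (24/2)·10.000²·sin(360°/24) = 310.58 mm²); the cube at (4.5, 9.5) (footprint 17.5×17) is included at this height (area 297.50 mm²); the cone at (15, 0) is not intersected at this z (z outside [1, 8]); Taking the union: the 2 present regions are separate (no shared area or edge), so areas and boundary lengths simply add and each stays a separate island — area = 608.08 mm²; the r=6 sphere at (-0.5, -3) contributes a regular 24-gon of circumradius √(6²−1.66²) = 5.766 (area = (24/2)·5.766²·sin(360°/24) = 103.25 mm²); Subtracting the remaining from the first: starting from the result so far (608.08 mm²), the r=6 sphere at (-0.5, -3) lies wholly inside it (removes its full 103.25 mm² and its 36.12 mm outline becomes a hole wall) — area = 504.83 mm². Checking containment: at z = 19.84 the cross-section extends beyond the z = 13.76 cross-section by about 297.50 mm².

part overhangs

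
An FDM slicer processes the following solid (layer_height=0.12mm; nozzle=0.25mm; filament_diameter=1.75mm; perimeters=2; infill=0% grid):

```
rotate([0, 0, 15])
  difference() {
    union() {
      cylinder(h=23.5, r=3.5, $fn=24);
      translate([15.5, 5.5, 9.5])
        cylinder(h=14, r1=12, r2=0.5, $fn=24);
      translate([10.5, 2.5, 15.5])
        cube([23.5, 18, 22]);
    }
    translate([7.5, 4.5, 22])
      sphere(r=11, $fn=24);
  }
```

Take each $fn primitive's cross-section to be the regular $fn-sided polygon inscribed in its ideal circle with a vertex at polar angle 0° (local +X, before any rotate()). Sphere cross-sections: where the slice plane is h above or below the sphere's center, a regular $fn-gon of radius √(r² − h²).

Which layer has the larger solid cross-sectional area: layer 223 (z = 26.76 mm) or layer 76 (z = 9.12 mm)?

layer 223 (z = 26.76 mm)

Layer 223 (z = 26.76): the cylinder is not intersected at this z (z outside [0, 23.5]); the cone at (15.5, 5.5) does not reach this height (z outside [9.5, 23.5]); the 23.5×18 cube at (10.5, 2.5) contributes its full rectangle (area 423.00 mm²); Taking the union: only the 23.5×18 cube at (10.5, 2.5) is present, so the union is just that shape — area = 423.00 mm²; the sphere at (7.5, 4.5): section is a regular 24-gon, circumradius = √(r²−h²) = √(11²−4.76²) = 9.917 (area = (24/2)·9.917²·sin(360°/24) = 305.43 mm²); Taking the first minus the rest: starting from the result so far (423.00 mm²), the r=11 sphere at (7.5, 4.5) partially overlaps it — only the 60.80 mm² overlap (of its 305.43 mm²) is removed, clipping the outline — area = 362.20 mm²; (rotated 15° about Z; rotation is an isometry so areas/perimeters/island counts are preserved). So its area = 362.20 mm². Layer 76 (z = 9.12): the cylinder: section is a regular 24-gon, circumradius r=3.5 (area = (24/2)·3.500²·sin(360°/24) = 38.05 mm²); the cone at (15.5, 5.5) does not reach this height (z outside [9.5, 23.5]); the cube at (10.5, 2.5) does not reach this height (z outside [15.5, 37.5]); Taking the union: only the r=3.5 cylinder is present, so the union is just that shape — area = 38.05 mm²; the sphere at (7.5, 4.5) is not intersected at this z (|z−center|=12.880 > r=11); Taking the first minus the rest: none of the subtracted shapes is present at this height, so that combined region is unchanged — area = 38.05 mm²; (whole slice rotated 15° about Z — lengths, areas and connectivity unchanged). So its area = 38.05 mm². Layer 223 is larger (362.20 vs 38.05 mm²).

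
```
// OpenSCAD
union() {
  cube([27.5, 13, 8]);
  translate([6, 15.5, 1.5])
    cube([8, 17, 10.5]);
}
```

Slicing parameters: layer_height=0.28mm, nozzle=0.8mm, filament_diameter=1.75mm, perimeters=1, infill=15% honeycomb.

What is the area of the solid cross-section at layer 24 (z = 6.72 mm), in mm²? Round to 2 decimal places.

At z = 6.72 mm: the 27.5×13 cube contributes its full rectangle (area 357.50 mm²); the cube at (6, 15.5) (footprint 8×17) is included at this height (area 136.00 mm²); Taking the union: the 2 present regions are separate (no shared area or edge), so areas and boundary lengths simply add and each stays a separate island — area = 493.50 mm². Overall, the cross-section has 2 separate islands. Net area = 493.50 mm².

493.50 mm²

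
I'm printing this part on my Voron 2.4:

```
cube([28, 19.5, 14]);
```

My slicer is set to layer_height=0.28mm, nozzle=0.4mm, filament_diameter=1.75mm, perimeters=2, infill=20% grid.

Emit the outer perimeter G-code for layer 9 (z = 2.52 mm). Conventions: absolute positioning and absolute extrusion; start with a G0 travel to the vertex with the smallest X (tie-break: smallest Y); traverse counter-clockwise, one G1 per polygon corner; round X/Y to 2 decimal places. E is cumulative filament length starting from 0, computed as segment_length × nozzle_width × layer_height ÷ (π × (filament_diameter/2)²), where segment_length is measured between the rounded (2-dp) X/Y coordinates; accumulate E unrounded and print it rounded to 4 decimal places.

At z = 2.52 mm: the cube is present — its section is the full 28×19.5 rectangle. The outline is a single polygon with 4 vertices. Extrusion per mm of travel: 0.4 × 0.28 / (π × 0.875²) = 0.046564. Accumulating E over each segment gives final E = 4.4236.

G0 X0.00 Y0.00 Z2.52
G1 X28.00 Y0.00 E1.3038
G1 X28.00 Y19.50 E2.2118
G1 X0.00 Y19.50 E3.5156
G1 X0.00 Y0.00 E4.4236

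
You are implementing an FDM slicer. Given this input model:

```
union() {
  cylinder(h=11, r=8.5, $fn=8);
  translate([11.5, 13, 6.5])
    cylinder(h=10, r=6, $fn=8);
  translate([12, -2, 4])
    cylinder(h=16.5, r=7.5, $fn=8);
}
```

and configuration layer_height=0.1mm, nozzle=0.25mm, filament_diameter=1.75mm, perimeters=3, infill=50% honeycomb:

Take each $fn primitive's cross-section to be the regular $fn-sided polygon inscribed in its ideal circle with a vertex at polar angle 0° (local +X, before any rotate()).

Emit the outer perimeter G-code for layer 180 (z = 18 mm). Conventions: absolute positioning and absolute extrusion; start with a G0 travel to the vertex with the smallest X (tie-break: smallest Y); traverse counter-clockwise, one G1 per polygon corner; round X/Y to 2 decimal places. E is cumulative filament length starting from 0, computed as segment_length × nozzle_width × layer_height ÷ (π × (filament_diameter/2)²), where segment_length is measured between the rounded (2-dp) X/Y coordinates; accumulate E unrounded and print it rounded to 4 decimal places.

At z = 18 mm: the cylinder is not intersected at this z (z outside [0, 11]); the cylinder at (11.5, 13) does not reach this height (z outside [6.5, 16.5]); the r=7.5 cylinder at (12, -2) gives a regular 8-gon of circumradius 7.5 (constant along its height); Combining (union): only the r=7.5 cylinder at (12, -2) is present, so the union is just that shape — 1 connected region. The outline is a single polygon with 8 vertices. Extrusion per mm of travel: 0.25 × 0.1 / (π × 0.875²) = 0.010394. Accumulating E over each segment gives final E = 0.4772.

G0 X4.50 Y-2.00 Z18.00
G1 X6.70 Y-7.30 E0.0596
G1 X12.00 Y-9.50 E0.1193
G1 X17.30 Y-7.30 E0.1789
G1 X19.50 Y-2.00 E0.2386
G1 X17.30 Y3.30 E0.2982
G1 X12.00 Y5.50 E0.3579
G1 X6.70 Y3.30 E0.4175
G1 X4.50 Y-2.00 E0.4772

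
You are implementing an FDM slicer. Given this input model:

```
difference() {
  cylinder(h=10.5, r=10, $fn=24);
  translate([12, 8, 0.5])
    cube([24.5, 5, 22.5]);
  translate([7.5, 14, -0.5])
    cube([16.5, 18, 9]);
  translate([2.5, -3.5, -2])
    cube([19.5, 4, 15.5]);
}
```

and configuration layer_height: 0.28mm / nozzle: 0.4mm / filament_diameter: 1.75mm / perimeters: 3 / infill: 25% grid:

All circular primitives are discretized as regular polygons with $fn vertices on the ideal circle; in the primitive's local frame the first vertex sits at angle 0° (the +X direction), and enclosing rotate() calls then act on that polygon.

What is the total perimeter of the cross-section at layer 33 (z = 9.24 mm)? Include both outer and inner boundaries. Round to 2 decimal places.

76.77 mm

At z = 9.24 mm: the cylinder: section is a regular 24-gon, circumradius r=10 (perimeter = 2·24·10.000·sin(180°/24) = 62.65 mm); the cube at (12, 8) is present — its section is the full 24.5×5 rectangle (perimeter 59.00 mm); the cube at (7.5, 14) is not intersected at this z (z outside [-0.5, 8.5]); the cube at (2.5, -3.5) (footprint 19.5×4) is included at this height (perimeter 47.00 mm); Taking the first minus the rest: starting from the r=10 cylinder, the 24.5×5 cube at (12, 8) misses the remaining region (no effect); the 19.5×4 cube at (2.5, -3.5) partially overlaps it — only the 29.06 mm² overlap (of its 78.00 mm²) is removed, clipping the outline — boundary = 76.77 mm. Overall, the cross-section is a single solid region. Total boundary length (outer) = 76.77 mm.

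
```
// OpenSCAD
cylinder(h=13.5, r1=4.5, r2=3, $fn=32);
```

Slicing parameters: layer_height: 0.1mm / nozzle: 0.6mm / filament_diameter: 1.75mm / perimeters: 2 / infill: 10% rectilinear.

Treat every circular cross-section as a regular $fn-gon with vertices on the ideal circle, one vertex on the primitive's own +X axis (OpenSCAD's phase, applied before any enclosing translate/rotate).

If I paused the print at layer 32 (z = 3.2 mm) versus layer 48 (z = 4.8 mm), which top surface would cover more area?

Layer 32 (z = 3.2): the cone contributes a regular 32-gon of circumradius 4.144 (interpolated between r1=4.5 and r2=3 at t=0.237) (area = (32/2)·4.144²·sin(360°/32) = 53.62 mm²). So its area = 53.62 mm². Layer 48 (z = 4.8): the cone: at t=0.356 of its height the radius interpolates to r₁+(r₂−r₁)t = 3.967, giving a regular 32-gon of that circumradius (area = (32/2)·3.967²·sin(360°/32) = 49.11 mm²). So its area = 49.11 mm². Layer 32 is larger (53.62 vs 49.11 mm²).

layer 32 (z = 3.2 mm)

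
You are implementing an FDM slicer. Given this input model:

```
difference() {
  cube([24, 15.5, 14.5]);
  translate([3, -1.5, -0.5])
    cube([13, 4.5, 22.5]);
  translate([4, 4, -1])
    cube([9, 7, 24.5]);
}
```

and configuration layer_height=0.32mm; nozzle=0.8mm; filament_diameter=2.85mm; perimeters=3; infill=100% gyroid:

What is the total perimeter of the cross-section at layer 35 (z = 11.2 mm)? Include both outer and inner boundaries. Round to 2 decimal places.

At z = 11.2 mm: the cube (footprint 24×15.5) is included at this height (perimeter 79.00 mm); the cube at (3, -1.5) is present — its section is the full 13×4.5 rectangle (perimeter 35.00 mm); the 9×7 cube at (4, 4) contributes its full rectangle (perimeter 32.00 mm); Taking the first minus the rest: starting from the 24×15.5 cube, the 13×4.5 cube at (3, -1.5) partially overlaps it — only the 39.00 mm² overlap (of its 58.50 mm²) is removed, clipping the outline; the 9×7 cube at (4, 4) lies wholly inside it (removes its full 63.00 mm² and its 32.00 mm outline becomes a hole wall) — boundary (outer + 1 inner loop) = 117.00 mm. Overall, the cross-section is one region with 1 hole. Total boundary length (outer + inner) = 117.00 mm.

117.00 mm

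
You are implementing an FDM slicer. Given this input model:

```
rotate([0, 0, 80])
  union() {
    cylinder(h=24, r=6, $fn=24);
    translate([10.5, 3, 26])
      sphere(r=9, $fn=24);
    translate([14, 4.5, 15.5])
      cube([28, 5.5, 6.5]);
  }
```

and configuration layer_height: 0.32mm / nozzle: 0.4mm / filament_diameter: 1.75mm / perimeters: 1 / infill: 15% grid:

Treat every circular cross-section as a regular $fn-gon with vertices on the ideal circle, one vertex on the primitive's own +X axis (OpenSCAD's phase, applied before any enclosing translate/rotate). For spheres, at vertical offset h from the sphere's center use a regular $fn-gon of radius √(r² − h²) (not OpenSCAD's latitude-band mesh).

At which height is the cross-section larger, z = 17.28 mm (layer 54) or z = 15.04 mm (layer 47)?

layer 54 (z = 17.28 mm)

Layer 54 (z = 17.28): the r=6 cylinder gives a regular 24-gon of circumradius 6 (constant along its height) (area = (24/2)·6.000²·sin(360°/24) = 111.81 mm²); the r=9 sphere at (10.5, 3) slices to a regular 24-gon of circumradius 2.227 (√(r²−h²) with h=8.72 from center) (area = (24/2)·2.227²·sin(360°/24) = 15.41 mm²); the cube at (14, 4.5) is present — its section is the full 28×5.5 rectangle (area 154.00 mm²); Taking the union: the 3 present regions are separate (no shared area or edge), so areas and boundary lengths simply add and each stays a separate island — area = 281.22 mm²; (whole slice rotated 80° about Z — lengths, areas and connectivity unchanged). So its area = 281.22 mm². Layer 47 (z = 15.04): the r=6 cylinder contributes a regular 24-gon of circumradius 6 (area = (24/2)·6.000²·sin(360°/24) = 111.81 mm²); the sphere at (10.5, 3) is not intersected at this z (|z−center|=10.960 > r=9); the cube at (14, 4.5) is not intersected at this z (z outside [15.5, 22]); Merging all regions: only the r=6 cylinder is present, so the union is just that shape — area = 111.81 mm²; (rotated 80° about Z; rotation is an isometry so areas/perimeters/island counts are preserved). So its area = 111.81 mm². Layer 54 is larger (281.22 vs 111.81 mm²).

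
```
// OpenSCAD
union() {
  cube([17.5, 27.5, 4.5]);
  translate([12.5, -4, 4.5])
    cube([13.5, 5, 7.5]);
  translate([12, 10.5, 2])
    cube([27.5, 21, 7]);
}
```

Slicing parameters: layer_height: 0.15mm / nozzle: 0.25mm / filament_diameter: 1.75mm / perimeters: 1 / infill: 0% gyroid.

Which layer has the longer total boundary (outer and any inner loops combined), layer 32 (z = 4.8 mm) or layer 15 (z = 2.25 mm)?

layer 15 (z = 2.25 mm)

Layer 32 (z = 4.8): the cube is absent (z outside [0, 4.5]); the cube at (12.5, -4) is present — its section is the full 13.5×5 rectangle (perimeter 37.00 mm); the cube at (12, 10.5) (footprint 27.5×21) is included at this height (perimeter 97.00 mm); Taking the union: the 2 present regions are separate (no shared area or edge), so areas and boundary lengths simply add and each stays a separate island — boundary = 134.00 mm. So its perimeter = 134.00 mm. Layer 15 (z = 2.25): the cube is present — its section is the full 17.5×27.5 rectangle (perimeter 90.00 mm); the cube at (12.5, -4) is absent (z outside [4.5, 12]); the cube at (12, 10.5) is present — its section is the full 27.5×21 rectangle (perimeter 97.00 mm); Taking the union: the regions partially overlap (shared area 93.50 mm²), so the edge portions inside another operand are dropped and the merged outline is re-measured after clipping — boundary = 142.00 mm. So its perimeter = 142.00 mm. Layer 15 is larger (142.00 vs 134.00 mm).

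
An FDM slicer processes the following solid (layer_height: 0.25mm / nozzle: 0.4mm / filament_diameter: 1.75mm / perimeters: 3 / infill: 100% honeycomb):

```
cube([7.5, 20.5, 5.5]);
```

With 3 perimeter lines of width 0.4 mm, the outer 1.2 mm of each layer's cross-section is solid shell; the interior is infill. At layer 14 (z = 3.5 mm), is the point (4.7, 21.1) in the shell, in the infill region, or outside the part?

At z = 3.5 mm: the 7.5×20.5 cube contributes its full rectangle. Overall, the cross-section is a single solid region. The nearest boundary edge runs (7.50, 20.50)→(0.00, 20.50); distance from the point to it = 0.60 mm. The point is not inside any of the regions above, so it lies outside the cross-section (0.60 mm from the nearest boundary).

outside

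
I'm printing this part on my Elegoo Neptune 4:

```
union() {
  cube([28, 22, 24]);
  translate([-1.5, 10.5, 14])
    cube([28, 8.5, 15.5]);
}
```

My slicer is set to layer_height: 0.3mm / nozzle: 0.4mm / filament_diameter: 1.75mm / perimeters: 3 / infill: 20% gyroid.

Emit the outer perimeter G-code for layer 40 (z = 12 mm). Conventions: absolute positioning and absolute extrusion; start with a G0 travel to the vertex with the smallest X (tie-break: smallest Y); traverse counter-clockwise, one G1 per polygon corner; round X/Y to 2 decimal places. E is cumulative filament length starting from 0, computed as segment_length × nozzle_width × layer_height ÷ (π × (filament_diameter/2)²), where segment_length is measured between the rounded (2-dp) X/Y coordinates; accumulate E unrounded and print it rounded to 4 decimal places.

G0 X0.00 Y0.00 Z12.00
G1 X28.00 Y0.00 E1.3969
G1 X28.00 Y22.00 E2.4945
G1 X0.00 Y22.00 E3.8914
G1 X0.00 Y0.00 E4.9890

At z = 12 mm: the cube (footprint 28×22) is included at this height; the cube at (-1.5, 10.5) is not intersected at this z (z outside [14, 29.5]); Taking the union: only the 28×22 cube is present, so the union is just that shape — 1 connected region. The outline is a single polygon with 4 vertices. Extrusion per mm of travel: 0.4 × 0.3 / (π × 0.875²) = 0.049890. Accumulating E over each segment gives final E = 4.9890.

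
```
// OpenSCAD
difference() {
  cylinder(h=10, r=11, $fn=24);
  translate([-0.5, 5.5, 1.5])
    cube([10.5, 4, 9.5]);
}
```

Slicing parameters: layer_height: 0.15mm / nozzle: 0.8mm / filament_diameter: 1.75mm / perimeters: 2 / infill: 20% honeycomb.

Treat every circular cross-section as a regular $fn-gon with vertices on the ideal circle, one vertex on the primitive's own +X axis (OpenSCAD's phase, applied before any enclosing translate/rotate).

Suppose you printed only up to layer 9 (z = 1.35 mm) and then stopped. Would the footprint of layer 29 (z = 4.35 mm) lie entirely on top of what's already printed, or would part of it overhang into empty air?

Compare the two slices. At z = 1.35: the r=11 cylinder contributes a regular 24-gon of circumradius 11 (area = (24/2)·11.000²·sin(360°/24) = 375.81 mm²); the cube at (-0.5, 5.5) does not reach this height (z outside [1.5, 11]); Taking the first minus the rest: none of the subtracted shapes is present at this height, so the r=11 cylinder is unchanged — area = 375.81 mm². At z = 4.35: the cylinder: section is a regular 24-gon, circumradius r=11 (area = (24/2)·11.000²·sin(360°/24) = 375.81 mm²); the cube at (-0.5, 5.5) (footprint 10.5×4) is included at this height (area 42.00 mm²); Subtracting the remaining from the first: starting from the r=11 cylinder (375.81 mm²), the 10.5×4 cube at (-0.5, 5.5) partially overlaps it — only the 33.17 mm² overlap (of its 42.00 mm²) is removed, clipping the outline — area = 342.63 mm². Checking containment: the cross-section at z = 4.35 is a subset of the cross-section at z = 1.35.

entirely on top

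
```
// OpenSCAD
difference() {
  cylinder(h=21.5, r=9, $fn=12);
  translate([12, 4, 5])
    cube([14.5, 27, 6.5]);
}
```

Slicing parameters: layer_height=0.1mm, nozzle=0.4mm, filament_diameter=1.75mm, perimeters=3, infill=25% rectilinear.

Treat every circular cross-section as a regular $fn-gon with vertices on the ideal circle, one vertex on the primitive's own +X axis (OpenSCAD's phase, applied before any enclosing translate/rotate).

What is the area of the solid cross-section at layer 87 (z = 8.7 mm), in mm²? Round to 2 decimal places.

At z = 8.7 mm: the cylinder: section is a regular 12-gon, circumradius r=9 (area = (12/2)·9.000²·sin(360°/12) = 243.00 mm²); the cube at (12, 4) is present — its section is the full 14.5×27 rectangle (area 391.50 mm²); After the difference (first − rest): starting from the r=9 cylinder (243.00 mm²), the 14.5×27 cube at (12, 4) misses the remaining region (no effect) — area = 243.00 mm². Overall, the cross-section is a single solid region. Net area = 243.00 mm².

243.00 mm²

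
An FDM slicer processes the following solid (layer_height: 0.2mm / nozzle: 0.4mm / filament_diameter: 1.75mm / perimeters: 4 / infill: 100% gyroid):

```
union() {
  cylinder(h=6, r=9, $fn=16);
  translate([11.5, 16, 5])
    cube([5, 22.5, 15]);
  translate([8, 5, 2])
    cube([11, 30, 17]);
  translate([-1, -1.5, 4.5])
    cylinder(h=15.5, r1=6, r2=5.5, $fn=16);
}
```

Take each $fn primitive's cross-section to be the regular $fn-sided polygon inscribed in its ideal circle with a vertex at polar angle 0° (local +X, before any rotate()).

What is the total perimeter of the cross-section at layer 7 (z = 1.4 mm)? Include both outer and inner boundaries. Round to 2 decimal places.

At z = 1.4 mm: the cylinder: section is a regular 16-gon, circumradius r=9 (perimeter = 2·16·9.000·sin(180°/16) = 56.19 mm); the cube at (11.5, 16) is absent (z outside [5, 20]); the cube at (8, 5) is absent (z outside [2, 19]); the cone at (-1, -1.5) does not reach this height (z outside [4.5, 20]); Merging all regions: only the r=9 cylinder is present, so the union is just that shape — boundary = 56.19 mm. Overall, the cross-section is a single solid region. Total boundary length (outer) = 56.19 mm.

56.19 mm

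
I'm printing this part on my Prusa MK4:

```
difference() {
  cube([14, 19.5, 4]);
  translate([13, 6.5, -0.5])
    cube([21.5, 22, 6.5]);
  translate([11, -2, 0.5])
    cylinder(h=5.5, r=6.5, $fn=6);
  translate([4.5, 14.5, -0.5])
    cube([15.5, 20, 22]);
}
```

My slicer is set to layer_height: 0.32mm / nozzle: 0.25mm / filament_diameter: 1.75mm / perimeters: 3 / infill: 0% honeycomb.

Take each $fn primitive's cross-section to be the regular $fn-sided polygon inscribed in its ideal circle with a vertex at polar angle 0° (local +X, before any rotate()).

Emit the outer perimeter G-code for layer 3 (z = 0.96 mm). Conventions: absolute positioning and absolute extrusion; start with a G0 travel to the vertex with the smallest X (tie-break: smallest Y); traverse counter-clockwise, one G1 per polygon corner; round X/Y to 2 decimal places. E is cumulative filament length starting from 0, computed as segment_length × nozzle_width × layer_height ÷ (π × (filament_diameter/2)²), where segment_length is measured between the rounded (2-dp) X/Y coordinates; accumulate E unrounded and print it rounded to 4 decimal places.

At z = 0.96 mm: the 14×19.5 cube contributes its full rectangle; the cube at (13, 6.5) (footprint 21.5×22) is included at this height; the cylinder at (11, -2): section is a regular 6-gon, circumradius r=6.5; the cube at (4.5, 14.5) is present — its section is the full 15.5×20 rectangle; Subtracting the remaining from the first: starting from the 14×19.5 cube, the 21.5×22 cube at (13, 6.5) partially overlaps it — only the 13.00 mm² overlap (of its 473.00 mm²) is removed, clipping the outline; the r=6.5 cylinder at (11, -2) partially overlaps it — only the 26.48 mm² overlap (of its 109.77 mm²) is removed, clipping the outline; the 15.5×20 cube at (4.5, 14.5) partially overlaps it — only the 42.50 mm² overlap (of its 310.00 mm²) is removed, clipping the outline — 1 connected region. The outline is a single polygon with 10 vertices. Extrusion per mm of travel: 0.25 × 0.32 / (π × 0.875²) = 0.033260. Accumulating E over each segment gives final E = 2.1773.

G0 X0.00 Y0.00 Z0.96
G1 X5.65 Y0.00 E0.1879
G1 X7.75 Y3.63 E0.3274
G1 X14.00 Y3.63 E0.5353
G1 X14.00 Y6.50 E0.6307
G1 X13.00 Y6.50 E0.6640
G1 X13.00 Y14.50 E0.9301
G1 X4.50 Y14.50 E1.2128
G1 X4.50 Y19.50 E1.3791
G1 X0.00 Y19.50 E1.5288
G1 X0.00 Y0.00 E2.1773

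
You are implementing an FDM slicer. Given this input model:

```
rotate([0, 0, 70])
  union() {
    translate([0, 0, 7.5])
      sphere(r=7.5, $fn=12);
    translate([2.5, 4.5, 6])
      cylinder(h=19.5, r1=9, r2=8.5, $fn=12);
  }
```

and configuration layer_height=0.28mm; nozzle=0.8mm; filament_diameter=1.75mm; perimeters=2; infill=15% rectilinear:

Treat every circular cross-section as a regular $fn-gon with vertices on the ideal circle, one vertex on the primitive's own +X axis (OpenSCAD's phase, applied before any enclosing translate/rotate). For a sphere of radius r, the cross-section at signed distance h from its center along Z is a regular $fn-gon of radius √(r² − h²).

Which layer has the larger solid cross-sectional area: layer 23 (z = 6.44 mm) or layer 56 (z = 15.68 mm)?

layer 23 (z = 6.44 mm)

Layer 23 (z = 6.44): the r=7.5 sphere slices to a regular 12-gon of circumradius 7.425 (√(r²−h²) with h=1.06 from center) (area = (12/2)·7.425²·sin(360°/12) = 165.38 mm²); the cone at (2.5, 4.5) contributes a regular 12-gon of circumradius 8.989 (interpolated between r1=9 and r2=8.5 at t=0.023) (area = (12/2)·8.989²·sin(360°/12) = 242.39 mm²); Taking the union: the regions partially overlap — summed areas 407.77 mm² minus the doubly-counted overlap 118.69 mm² gives 289.08 mm² — area = 289.08 mm²; (whole slice rotated 70° about Z — lengths, areas and connectivity unchanged). So its area = 289.08 mm². Layer 56 (z = 15.68): the sphere is not intersected at this z (|z−center|=8.180 > r=7.5); the cone at (2.5, 4.5) contributes a regular 12-gon of circumradius 8.752 (interpolated between r1=9 and r2=8.5 at t=0.496) (area = (12/2)·8.752²·sin(360°/12) = 229.78 mm²); Merging all regions: only the cone at (2.5, 4.5) is present, so the union is just that shape — area = 229.78 mm²; (whole slice rotated 70° about Z — lengths, areas and connectivity unchanged). So its area = 229.78 mm². Layer 23 is larger (289.08 vs 229.78 mm²).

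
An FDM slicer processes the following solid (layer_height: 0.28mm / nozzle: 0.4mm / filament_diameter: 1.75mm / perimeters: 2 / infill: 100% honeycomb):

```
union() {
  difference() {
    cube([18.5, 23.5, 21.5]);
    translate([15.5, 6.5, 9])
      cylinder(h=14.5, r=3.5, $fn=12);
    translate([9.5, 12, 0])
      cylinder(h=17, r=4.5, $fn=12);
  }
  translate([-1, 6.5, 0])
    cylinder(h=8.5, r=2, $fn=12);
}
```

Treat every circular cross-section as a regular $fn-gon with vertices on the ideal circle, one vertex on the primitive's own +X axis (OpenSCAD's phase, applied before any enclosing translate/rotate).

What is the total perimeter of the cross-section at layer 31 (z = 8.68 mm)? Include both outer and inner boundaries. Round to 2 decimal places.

111.95 mm

At z = 8.68 mm: the cube is present — its section is the full 18.5×23.5 rectangle (perimeter 84.00 mm); the cylinder at (15.5, 6.5) is not intersected at this z (z outside [9, 23.5]); the cylinder at (9.5, 12): section is a regular 12-gon, circumradius r=4.5 (perimeter = 2·12·4.500·sin(180°/12) = 27.95 mm); Subtracting the remaining from the first: starting from the 18.5×23.5 cube, the r=4.5 cylinder at (9.5, 12) lies wholly inside it (removes its full 60.75 mm² and its 27.95 mm outline becomes a hole wall) — boundary (outer + 1 inner loop) = 111.95 mm; the cylinder at (-1, 6.5) is not intersected at this z (z outside [0, 8.5]); Merging all regions: only the result so far is present, so the union is just that shape — boundary (outer + 1 inner loop) = 111.95 mm. Overall, the cross-section is one region with 1 hole. Total boundary length (outer + inner) = 111.95 mm.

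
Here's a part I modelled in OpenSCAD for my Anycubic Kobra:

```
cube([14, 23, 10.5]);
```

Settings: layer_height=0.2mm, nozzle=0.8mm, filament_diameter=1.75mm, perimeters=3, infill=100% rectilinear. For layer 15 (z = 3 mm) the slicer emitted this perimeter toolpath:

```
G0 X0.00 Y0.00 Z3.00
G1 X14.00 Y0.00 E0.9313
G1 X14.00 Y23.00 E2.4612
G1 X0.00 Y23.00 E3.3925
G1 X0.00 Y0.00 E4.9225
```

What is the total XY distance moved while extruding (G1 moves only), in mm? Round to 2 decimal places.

Sum the Euclidean lengths of each G1 segment: total = 74.00 mm.

74.00 mm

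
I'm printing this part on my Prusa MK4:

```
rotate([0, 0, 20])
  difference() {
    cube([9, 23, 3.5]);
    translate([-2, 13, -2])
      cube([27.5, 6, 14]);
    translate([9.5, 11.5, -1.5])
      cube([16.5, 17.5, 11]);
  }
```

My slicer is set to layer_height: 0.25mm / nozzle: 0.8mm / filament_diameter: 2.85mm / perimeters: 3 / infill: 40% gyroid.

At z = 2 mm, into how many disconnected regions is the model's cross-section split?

At z = 2 mm: the 9×23 cube contributes its full rectangle; the cube at (-2, 13) is present — its section is the full 27.5×6 rectangle; the 16.5×17.5 cube at (9.5, 11.5) contributes its full rectangle; Subtracting the remaining from the first: starting from the 9×23 cube, the 27.5×6 cube at (-2, 13) partially overlaps it — only the 54.00 mm² overlap (of its 165.00 mm²) is removed, clipping the outline; the 16.5×17.5 cube at (9.5, 11.5) misses the remaining region (no effect) — 2 connected regions; (whole slice rotated 20° about Z — lengths, areas and connectivity unchanged). The result has 2 disconnected regions.

2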